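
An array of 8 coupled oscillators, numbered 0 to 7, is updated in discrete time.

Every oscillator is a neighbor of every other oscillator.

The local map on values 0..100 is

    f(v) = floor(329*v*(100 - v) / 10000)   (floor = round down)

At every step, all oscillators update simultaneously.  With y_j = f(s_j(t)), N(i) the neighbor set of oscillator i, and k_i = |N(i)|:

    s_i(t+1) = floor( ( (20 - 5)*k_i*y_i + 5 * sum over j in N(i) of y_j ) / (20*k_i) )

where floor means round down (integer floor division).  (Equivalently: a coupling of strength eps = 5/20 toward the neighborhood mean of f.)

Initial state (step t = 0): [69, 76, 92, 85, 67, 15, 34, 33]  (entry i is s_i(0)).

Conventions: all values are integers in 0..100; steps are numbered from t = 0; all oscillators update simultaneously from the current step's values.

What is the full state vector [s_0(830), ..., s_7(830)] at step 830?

Simulating step by step:
t=0: [69, 76, 92, 85, 67, 15, 34, 33]
t=1: [66, 59, 33, 45, 67, 45, 68, 67]
t=2: [73, 77, 72, 79, 72, 79, 72, 72]
t=3: [63, 59, 64, 56, 64, 56, 64, 64]
t=4: [76, 78, 75, 79, 75, 79, 75, 75]
t=5: [59, 56, 60, 55, 60, 55, 60, 60]
t=6: [79, 80, 78, 80, 78, 80, 78, 78]
t=7: [54, 52, 55, 52, 55, 52, 55, 55]
t=8: [81, 81, 81, 81, 81, 81, 81, 81]
t=9: [50, 50, 50, 50, 50, 50, 50, 50]
t=10: [82, 82, 82, 82, 82, 82, 82, 82]
t=11: [48, 48, 48, 48, 48, 48, 48, 48]
t=12: [82, 82, 82, 82, 82, 82, 82, 82]

Answer: [82, 82, 82, 82, 82, 82, 82, 82]
Key observation: The state at step 10, [82, 82, 82, 82, 82, 82, 82, 82], reappears at step 12: the system is in a cycle of period 2 from step 10 on.  Therefore the state at step 830 equals the state at step 10 + ((830 - 10) mod 2) = 10, which is [82, 82, 82, 82, 82, 82, 82, 82].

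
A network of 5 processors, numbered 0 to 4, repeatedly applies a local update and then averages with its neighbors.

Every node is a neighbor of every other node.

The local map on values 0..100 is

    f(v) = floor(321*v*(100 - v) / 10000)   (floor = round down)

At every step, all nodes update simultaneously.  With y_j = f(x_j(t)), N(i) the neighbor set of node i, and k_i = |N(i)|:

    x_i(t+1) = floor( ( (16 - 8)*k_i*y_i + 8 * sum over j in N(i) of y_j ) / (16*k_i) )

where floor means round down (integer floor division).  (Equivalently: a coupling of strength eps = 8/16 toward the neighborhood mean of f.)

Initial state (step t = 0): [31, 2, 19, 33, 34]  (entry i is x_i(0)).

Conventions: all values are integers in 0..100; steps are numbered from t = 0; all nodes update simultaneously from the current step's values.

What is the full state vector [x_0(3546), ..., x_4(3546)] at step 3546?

Simulating step by step:
t=0: [31, 2, 19, 33, 34]
t=1: [58, 35, 51, 59, 60]
t=2: [77, 75, 78, 77, 77]
t=3: [56, 57, 56, 56, 56]
t=4: [78, 78, 78, 78, 78]
t=5: [55, 55, 55, 55, 55]
t=6: [79, 79, 79, 79, 79]
t=7: [53, 53, 53, 53, 53]
t=8: [79, 79, 79, 79, 79]

Answer: [79, 79, 79, 79, 79]
Key observation: The state at step 6, [79, 79, 79, 79, 79], reappears at step 8: the system is in a cycle of period 2 from step 6 on.  Therefore the state at step 3546 equals the state at step 6 + ((3546 - 6) mod 2) = 6, which is [79, 79, 79, 79, 79].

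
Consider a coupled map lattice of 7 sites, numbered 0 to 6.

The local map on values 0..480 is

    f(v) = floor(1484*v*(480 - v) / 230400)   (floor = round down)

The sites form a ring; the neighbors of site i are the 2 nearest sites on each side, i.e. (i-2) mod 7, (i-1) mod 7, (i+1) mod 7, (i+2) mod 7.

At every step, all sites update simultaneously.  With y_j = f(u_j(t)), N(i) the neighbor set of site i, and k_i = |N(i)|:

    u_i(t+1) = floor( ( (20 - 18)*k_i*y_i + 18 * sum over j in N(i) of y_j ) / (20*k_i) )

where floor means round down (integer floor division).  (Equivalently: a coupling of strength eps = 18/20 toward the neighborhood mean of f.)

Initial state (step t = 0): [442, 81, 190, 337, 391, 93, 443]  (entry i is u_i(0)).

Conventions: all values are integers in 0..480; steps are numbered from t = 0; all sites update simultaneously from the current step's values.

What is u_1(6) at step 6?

Simulating step by step:
t=0: [442, 81, 190, 337, 391, 93, 443]
t=1: [212, 218, 226, 259, 247, 191, 183]
t=2: [360, 363, 367, 365, 361, 362, 362]
t=3: [273, 272, 273, 272, 272, 274, 275]
t=4: [363, 363, 363, 363, 363, 363, 363]
t=5: [273, 273, 273, 273, 273, 273, 273]
t=6: [363, 363, 363, 363, 363, 363, 363]

Answer: u_1(6) = 363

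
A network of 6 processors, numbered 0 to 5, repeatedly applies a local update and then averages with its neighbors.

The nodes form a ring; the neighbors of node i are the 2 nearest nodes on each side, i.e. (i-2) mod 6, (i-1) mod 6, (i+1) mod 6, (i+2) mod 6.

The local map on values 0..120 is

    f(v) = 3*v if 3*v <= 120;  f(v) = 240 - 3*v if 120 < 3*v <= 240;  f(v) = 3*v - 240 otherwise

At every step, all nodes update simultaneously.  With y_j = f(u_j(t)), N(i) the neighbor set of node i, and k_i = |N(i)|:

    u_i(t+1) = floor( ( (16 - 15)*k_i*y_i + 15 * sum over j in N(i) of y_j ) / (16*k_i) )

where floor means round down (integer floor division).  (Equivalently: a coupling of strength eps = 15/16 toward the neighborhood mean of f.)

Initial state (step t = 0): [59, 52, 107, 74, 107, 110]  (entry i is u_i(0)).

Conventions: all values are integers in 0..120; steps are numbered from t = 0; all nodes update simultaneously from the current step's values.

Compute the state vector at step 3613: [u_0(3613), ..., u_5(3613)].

Answer: [117, 117, 117, 117, 117, 117]
Key observation: The state at step 33, [117, 117, 117, 117, 117, 117], reappears at step 37: the system is in a cycle of period 4 from step 33 on.  Therefore the state at step 3613 equals the state at step 33 + ((3613 - 33) mod 4) = 33, which is [117, 117, 117, 117, 117, 117].

Derivation:
t=0: [59, 52, 107, 74, 107, 110]
t=1: [82, 64, 62, 79, 64, 63]
t=2: [47, 29, 27, 47, 29, 27]
t=3: [84, 89, 92, 84, 89, 92]
t=4: [30, 24, 20, 30, 24, 20]
t=5: [67, 74, 79, 67, 74, 79]
t=6: [12, 20, 26, 12, 20, 26]
t=7: [66, 57, 49, 66, 57, 49]
t=8: [78, 67, 57, 78, 67, 57]
t=9: [51, 37, 25, 51, 37, 25]
t=10: [92, 82, 97, 92, 82, 97]
t=11: [28, 41, 22, 28, 41, 22]
t=12: [91, 77, 98, 91, 77, 98]
t=13: [31, 41, 23, 31, 41, 23]
t=14: [93, 83, 102, 93, 83, 102]
t=15: [37, 49, 26, 37, 49, 26]
t=16: [87, 94, 100, 87, 94, 100]
t=17: [49, 40, 33, 49, 40, 33]
t=18: [108, 97, 106, 108, 97, 106]
t=19: [65, 79, 68, 65, 79, 68]
t=20: [21, 38, 24, 21, 38, 24]
t=21: [91, 70, 87, 91, 70, 87]
t=22: [25, 27, 30, 25, 27, 30]
t=23: [84, 82, 78, 84, 82, 78]
t=24: [6, 8, 8, 6, 8, 8]
t=25: [23, 21, 21, 23, 21, 21]
t=26: [63, 65, 65, 63, 65, 65]
t=27: [45, 47, 47, 45, 47, 47]
t=28: [99, 101, 101, 99, 101, 101]
t=29: [62, 60, 60, 62, 60, 60]
t=30: [59, 57, 57, 59, 57, 57]
t=31: [68, 66, 66, 68, 66, 66]
t=32: [41, 39, 39, 41, 39, 39]
t=33: [117, 117, 117, 117, 117, 117]
t=34: [111, 111, 111, 111, 111, 111]
t=35: [93, 93, 93, 93, 93, 93]
t=36: [39, 39, 39, 39, 39, 39]
t=37: [117, 117, 117, 117, 117, 117]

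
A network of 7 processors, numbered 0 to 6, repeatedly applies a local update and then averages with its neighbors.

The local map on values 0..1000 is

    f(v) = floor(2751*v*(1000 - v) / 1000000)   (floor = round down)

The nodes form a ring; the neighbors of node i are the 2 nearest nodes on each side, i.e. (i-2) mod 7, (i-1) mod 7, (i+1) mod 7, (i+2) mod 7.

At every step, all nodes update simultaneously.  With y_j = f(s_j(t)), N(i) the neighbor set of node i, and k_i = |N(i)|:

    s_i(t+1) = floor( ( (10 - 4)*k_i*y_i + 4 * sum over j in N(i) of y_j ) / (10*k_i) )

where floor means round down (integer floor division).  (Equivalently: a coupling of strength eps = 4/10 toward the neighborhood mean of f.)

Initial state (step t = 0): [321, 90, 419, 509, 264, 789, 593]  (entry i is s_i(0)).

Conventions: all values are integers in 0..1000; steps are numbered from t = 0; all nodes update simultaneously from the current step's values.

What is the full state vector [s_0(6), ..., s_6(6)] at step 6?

Answer: [646, 646, 646, 646, 646, 647, 647]

Derivation:
t=0: [321, 90, 419, 509, 264, 789, 593]
t=1: [560, 396, 605, 600, 568, 522, 579]
t=2: [673, 660, 661, 663, 672, 679, 671]
t=3: [606, 614, 613, 612, 607, 602, 606]
t=4: [655, 652, 652, 653, 655, 657, 655]
t=5: [621, 623, 623, 622, 621, 620, 621]
t=6: [646, 646, 646, 646, 646, 647, 647]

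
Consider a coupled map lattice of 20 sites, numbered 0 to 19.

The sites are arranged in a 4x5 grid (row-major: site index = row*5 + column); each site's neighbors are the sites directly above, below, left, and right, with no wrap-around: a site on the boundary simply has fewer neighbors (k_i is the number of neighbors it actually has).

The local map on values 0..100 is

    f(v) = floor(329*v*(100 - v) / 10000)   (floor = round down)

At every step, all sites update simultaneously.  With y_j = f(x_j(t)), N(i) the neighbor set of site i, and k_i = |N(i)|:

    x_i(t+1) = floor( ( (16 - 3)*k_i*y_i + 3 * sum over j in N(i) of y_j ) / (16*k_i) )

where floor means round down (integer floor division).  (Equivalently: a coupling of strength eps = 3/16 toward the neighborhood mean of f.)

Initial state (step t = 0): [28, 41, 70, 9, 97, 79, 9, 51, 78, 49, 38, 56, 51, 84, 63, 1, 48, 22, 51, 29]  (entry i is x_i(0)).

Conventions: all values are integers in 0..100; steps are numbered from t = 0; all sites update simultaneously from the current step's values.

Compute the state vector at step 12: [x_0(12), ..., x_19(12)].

Simulating step by step:
t=0: [28, 41, 70, 9, 97, 79, 9, 51, 78, 49, 38, 56, 51, 84, 63, 1, 48, 22, 51, 29]
t=1: [66, 74, 67, 29, 17, 54, 35, 77, 56, 75, 71, 78, 78, 49, 73, 17, 75, 60, 77, 69]
t=2: [72, 64, 70, 66, 49, 79, 72, 60, 78, 61, 65, 57, 58, 78, 65, 49, 60, 74, 61, 68]
t=3: [65, 73, 70, 72, 80, 56, 67, 76, 58, 76, 73, 78, 77, 59, 72, 80, 77, 65, 75, 71]
t=4: [73, 65, 67, 66, 54, 78, 70, 61, 77, 61, 63, 57, 59, 76, 66, 53, 58, 71, 63, 66]
t=5: [64, 72, 72, 72, 79, 58, 69, 76, 60, 76, 75, 79, 77, 62, 72, 80, 79, 69, 74, 73]
t=6: [74, 66, 65, 66, 55, 77, 69, 61, 75, 61, 61, 55, 59, 74, 66, 53, 54, 67, 64, 64]
t=7: [63, 72, 74, 72, 79, 60, 70, 76, 63, 76, 77, 80, 77, 64, 72, 80, 80, 73, 74, 74]
t=8: [75, 66, 63, 65, 55, 76, 68, 61, 73, 61, 58, 53, 58, 73, 66, 52, 52, 62, 63, 63]
t=9: [62, 72, 75, 73, 80, 62, 71, 77, 65, 77, 78, 80, 79, 65, 72, 81, 81, 77, 75, 75]
t=10: [75, 66, 61, 63, 53, 75, 66, 59, 72, 59, 56, 52, 55, 72, 65, 50, 50, 57, 61, 61]
t=11: [62, 72, 77, 75, 80, 63, 73, 78, 67, 78, 79, 81, 80, 67, 74, 81, 81, 80, 77, 77]
t=12: [75, 66, 58, 60, 53, 73, 63, 57, 69, 57, 54, 50, 53, 69, 62, 50, 50, 52, 58, 58]

Answer: [75, 66, 58, 60, 53, 73, 63, 57, 69, 57, 54, 50, 53, 69, 62, 50, 50, 52, 58, 58]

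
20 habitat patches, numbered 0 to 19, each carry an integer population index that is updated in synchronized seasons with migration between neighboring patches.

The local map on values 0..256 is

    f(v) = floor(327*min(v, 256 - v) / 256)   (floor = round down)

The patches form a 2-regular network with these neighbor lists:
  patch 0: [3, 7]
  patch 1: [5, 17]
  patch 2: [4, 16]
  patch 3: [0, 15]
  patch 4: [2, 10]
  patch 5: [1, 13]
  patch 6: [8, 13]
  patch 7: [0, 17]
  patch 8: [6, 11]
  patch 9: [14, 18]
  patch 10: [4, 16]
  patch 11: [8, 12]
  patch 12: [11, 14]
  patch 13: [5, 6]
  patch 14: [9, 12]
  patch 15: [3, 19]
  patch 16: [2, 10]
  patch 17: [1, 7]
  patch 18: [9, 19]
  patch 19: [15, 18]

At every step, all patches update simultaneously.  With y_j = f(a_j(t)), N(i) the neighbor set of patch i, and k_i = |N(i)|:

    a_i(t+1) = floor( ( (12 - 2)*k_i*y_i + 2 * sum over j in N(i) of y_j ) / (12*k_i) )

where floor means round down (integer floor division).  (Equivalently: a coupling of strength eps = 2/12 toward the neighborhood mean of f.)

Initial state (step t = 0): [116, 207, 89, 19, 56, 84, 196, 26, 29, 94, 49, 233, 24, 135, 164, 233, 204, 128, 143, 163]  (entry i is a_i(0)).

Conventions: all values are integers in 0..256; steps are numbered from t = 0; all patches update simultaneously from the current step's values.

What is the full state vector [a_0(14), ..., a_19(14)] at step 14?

Simulating step by step:
t=0: [116, 207, 89, 19, 56, 84, 196, 26, 29, 94, 49, 233, 24, 135, 164, 233, 204, 128, 143, 163]
t=1: [128, 74, 105, 34, 73, 107, 79, 53, 39, 121, 63, 29, 37, 143, 110, 36, 69, 143, 139, 112]
t=2: [145, 101, 126, 53, 95, 133, 99, 81, 52, 152, 81, 38, 53, 139, 133, 53, 91, 133, 148, 135]
t=3: [131, 133, 153, 73, 122, 154, 122, 110, 69, 134, 105, 51, 72, 147, 147, 74, 118, 150, 138, 145]
t=4: [151, 152, 134, 98, 151, 133, 148, 141, 91, 153, 137, 69, 92, 139, 136, 97, 147, 137, 149, 137]
t=5: [134, 135, 151, 125, 137, 154, 136, 145, 115, 133, 149, 92, 117, 148, 148, 125, 141, 149, 136, 148]
t=6: [154, 150, 136, 158, 149, 132, 151, 141, 144, 155, 138, 122, 145, 137, 139, 157, 144, 137, 152, 140]
t=7: [130, 138, 150, 125, 138, 155, 136, 145, 143, 130, 148, 152, 142, 151, 146, 127, 144, 150, 133, 144]
t=8: [158, 147, 136, 159, 147, 131, 150, 142, 143, 158, 138, 134, 143, 135, 142, 160, 141, 136, 156, 145]
t=9: [126, 141, 151, 123, 141, 156, 137, 144, 144, 126, 148, 153, 145, 152, 143, 123, 146, 151, 128, 138]
t=10: [158, 143, 135, 157, 144, 129, 149, 143, 142, 158, 138, 132, 140, 133, 145, 156, 139, 135, 161, 151]
t=11: [126, 146, 152, 126, 144, 160, 138, 143, 145, 126, 149, 156, 148, 155, 140, 127, 149, 152, 122, 132]
t=12: [158, 137, 133, 160, 141, 124, 147, 144, 140, 158, 136, 129, 137, 130, 148, 161, 135, 133, 155, 158]
t=13: [126, 152, 155, 122, 147, 157, 141, 142, 148, 126, 152, 160, 151, 158, 137, 121, 154, 155, 128, 125]
t=14: [158, 131, 129, 155, 137, 126, 143, 144, 136, 159, 132, 124, 134, 126, 151, 154, 130, 130, 162, 158]

Answer: [158, 131, 129, 155, 137, 126, 143, 144, 136, 159, 132, 124, 134, 126, 151, 154, 130, 130, 162, 158]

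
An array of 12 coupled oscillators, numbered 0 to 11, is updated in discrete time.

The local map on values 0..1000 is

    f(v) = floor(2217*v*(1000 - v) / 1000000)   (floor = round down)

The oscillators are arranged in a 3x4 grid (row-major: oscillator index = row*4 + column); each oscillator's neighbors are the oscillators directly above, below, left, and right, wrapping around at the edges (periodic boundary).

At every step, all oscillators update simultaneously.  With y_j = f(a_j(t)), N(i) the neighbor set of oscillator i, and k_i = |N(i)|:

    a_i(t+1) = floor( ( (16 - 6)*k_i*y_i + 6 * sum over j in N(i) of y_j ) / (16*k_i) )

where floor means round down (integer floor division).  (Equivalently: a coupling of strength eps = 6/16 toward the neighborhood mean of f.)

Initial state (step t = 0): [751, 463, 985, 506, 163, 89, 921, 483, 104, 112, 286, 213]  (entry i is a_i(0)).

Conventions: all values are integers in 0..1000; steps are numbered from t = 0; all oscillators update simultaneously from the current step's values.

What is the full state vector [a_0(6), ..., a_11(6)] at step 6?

Simulating step by step:
t=0: [751, 463, 985, 506, 163, 89, 921, 483, 104, 112, 286, 213]
t=1: [409, 423, 181, 474, 315, 227, 214, 475, 251, 267, 356, 397]
t=2: [520, 496, 389, 527, 476, 414, 399, 526, 445, 444, 473, 521]
t=3: [552, 549, 533, 549, 550, 540, 535, 550, 548, 547, 547, 552]
t=4: [548, 548, 550, 548, 548, 549, 550, 548, 548, 549, 549, 548]
t=5: [549, 548, 548, 548, 548, 548, 548, 548, 548, 548, 548, 548]
t=6: [548, 548, 549, 548, 548, 549, 549, 549, 548, 549, 549, 549]

Answer: [548, 548, 549, 548, 548, 549, 549, 549, 548, 549, 549, 549]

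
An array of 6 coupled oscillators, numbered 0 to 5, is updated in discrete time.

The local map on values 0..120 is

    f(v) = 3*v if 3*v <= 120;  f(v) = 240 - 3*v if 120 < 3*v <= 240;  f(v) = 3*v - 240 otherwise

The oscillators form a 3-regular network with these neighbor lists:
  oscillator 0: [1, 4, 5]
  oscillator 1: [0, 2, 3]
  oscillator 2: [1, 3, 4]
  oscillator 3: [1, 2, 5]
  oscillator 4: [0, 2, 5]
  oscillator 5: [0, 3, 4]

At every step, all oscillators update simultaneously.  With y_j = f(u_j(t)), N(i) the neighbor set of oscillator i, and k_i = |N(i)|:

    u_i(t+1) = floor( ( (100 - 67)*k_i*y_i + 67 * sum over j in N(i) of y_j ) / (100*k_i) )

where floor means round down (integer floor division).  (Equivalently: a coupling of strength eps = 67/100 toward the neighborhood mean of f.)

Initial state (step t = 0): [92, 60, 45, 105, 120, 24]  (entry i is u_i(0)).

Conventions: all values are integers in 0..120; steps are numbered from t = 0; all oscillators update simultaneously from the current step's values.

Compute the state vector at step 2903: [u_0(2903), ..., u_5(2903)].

Simulating step by step:
t=0: [92, 60, 45, 105, 120, 24]
t=1: [68, 68, 91, 77, 87, 75]
t=2: [27, 29, 25, 21, 25, 19]
t=3: [75, 77, 75, 69, 72, 67]
t=4: [21, 17, 19, 24, 23, 28]
t=5: [66, 59, 61, 66, 68, 73]
t=6: [40, 52, 50, 45, 38, 33]
t=7: [105, 98, 97, 95, 106, 108]
t=8: [72, 56, 56, 57, 72, 71]
t=9: [35, 60, 60, 60, 35, 35]
t=10: [94, 70, 70, 70, 94, 94]
t=11: [39, 32, 32, 32, 39, 39]
t=12: [112, 100, 100, 100, 112, 112]
t=13: [87, 68, 68, 68, 87, 87]
t=14: [24, 32, 32, 32, 24, 24]
t=15: [77, 90, 90, 90, 77, 77]
t=16: [13, 25, 25, 25, 13, 13]
t=17: [47, 66, 66, 66, 47, 47]
t=18: [86, 54, 54, 54, 86, 86]
t=19: [31, 64, 64, 64, 31, 31]
t=20: [82, 58, 58, 58, 82, 82]
t=21: [19, 52, 52, 52, 19, 19]
t=22: [63, 77, 77, 77, 63, 63]
t=23: [41, 18, 18, 18, 41, 41]
t=24: [102, 68, 68, 68, 102, 102]
t=25: [59, 42, 42, 42, 59, 59]
t=26: [74, 102, 102, 102, 74, 74]
t=27: [28, 55, 55, 55, 28, 28]
t=28: [81, 77, 77, 77, 81, 81]
t=29: [4, 7, 7, 7, 4, 4]
t=30: [14, 18, 18, 18, 14, 14]
t=31: [44, 51, 51, 51, 44, 44]
t=32: [103, 91, 91, 91, 103, 103]
t=33: [60, 41, 41, 41, 60, 60]
t=34: [72, 104, 104, 104, 72, 72]
t=35: [34, 61, 61, 61, 34, 34]
t=36: [91, 67, 67, 67, 91, 91]
t=37: [34, 37, 37, 37, 34, 34]
t=38: [104, 108, 108, 108, 104, 104]
t=39: [74, 81, 81, 81, 74, 74]
t=40: [14, 6, 6, 6, 14, 14]
t=41: [36, 23, 23, 23, 36, 36]
t=42: [99, 77, 77, 77, 99, 99]
t=43: [46, 19, 19, 19, 46, 46]
t=44: [91, 67, 67, 67, 91, 91]

Answer: [74, 81, 81, 81, 74, 74]
Key observation: The state at step 36, [91, 67, 67, 67, 91, 91], reappears at step 44: the system is in a cycle of period 8 from step 36 on.  Therefore the state at step 2903 equals the state at step 36 + ((2903 - 36) mod 8) = 39, which is [74, 81, 81, 81, 74, 74].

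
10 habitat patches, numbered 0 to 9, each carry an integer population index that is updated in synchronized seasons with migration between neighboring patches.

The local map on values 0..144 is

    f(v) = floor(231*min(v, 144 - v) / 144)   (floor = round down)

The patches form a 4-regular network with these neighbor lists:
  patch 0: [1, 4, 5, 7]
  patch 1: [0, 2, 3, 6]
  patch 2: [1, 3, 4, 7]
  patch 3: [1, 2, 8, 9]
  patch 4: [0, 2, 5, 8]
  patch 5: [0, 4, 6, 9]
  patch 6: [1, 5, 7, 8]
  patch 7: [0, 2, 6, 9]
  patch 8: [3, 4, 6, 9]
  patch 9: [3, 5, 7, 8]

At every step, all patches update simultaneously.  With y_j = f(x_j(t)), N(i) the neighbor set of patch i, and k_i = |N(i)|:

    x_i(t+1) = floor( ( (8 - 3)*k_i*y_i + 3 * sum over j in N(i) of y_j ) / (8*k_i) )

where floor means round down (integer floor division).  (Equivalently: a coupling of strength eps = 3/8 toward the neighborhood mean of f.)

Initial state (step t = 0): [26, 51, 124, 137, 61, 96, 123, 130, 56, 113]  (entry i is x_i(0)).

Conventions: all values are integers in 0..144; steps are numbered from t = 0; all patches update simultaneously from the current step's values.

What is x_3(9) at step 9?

Answer: x_3(9) = 102

Derivation:
t=0: [26, 51, 124, 137, 61, 96, 123, 130, 56, 113]
t=1: [51, 61, 39, 30, 83, 68, 45, 28, 73, 49]
t=2: [83, 85, 65, 62, 94, 98, 79, 54, 98, 78]
t=3: [91, 96, 98, 97, 82, 81, 95, 92, 82, 96]
t=4: [86, 77, 76, 77, 95, 94, 82, 81, 92, 81]
t=5: [92, 105, 104, 104, 82, 84, 96, 100, 87, 97]
t=6: [82, 65, 67, 67, 93, 91, 78, 71, 86, 76]
t=7: [97, 104, 104, 105, 86, 90, 102, 110, 95, 105]
t=8: [74, 65, 65, 63, 86, 81, 68, 58, 75, 65]
t=9: [106, 104, 101, 102, 98, 102, 106, 98, 106, 102]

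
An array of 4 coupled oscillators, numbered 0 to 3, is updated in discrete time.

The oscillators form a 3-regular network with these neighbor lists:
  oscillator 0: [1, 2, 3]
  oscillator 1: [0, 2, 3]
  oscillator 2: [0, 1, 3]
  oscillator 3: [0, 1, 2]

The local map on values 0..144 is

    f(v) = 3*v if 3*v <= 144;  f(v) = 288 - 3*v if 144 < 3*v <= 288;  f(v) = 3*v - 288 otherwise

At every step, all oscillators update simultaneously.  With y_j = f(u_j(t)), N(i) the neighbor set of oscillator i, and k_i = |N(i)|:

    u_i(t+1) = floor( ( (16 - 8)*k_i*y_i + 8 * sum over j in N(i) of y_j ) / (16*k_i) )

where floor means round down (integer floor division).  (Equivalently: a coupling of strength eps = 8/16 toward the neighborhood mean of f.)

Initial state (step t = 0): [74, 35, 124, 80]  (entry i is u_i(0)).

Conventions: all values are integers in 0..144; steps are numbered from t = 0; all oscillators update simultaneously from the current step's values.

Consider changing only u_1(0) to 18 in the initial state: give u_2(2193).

Answer: u_2(2193) = 10
Key observation: The state at step 4, [42, 46, 44, 48], reappears at step 12: the system is in a cycle of period 8 from step 4 on.  Therefore the state at step 2193 equals the state at step 4 + ((2193 - 4) mod 8) = 9, which is [12, 8, 10, 6].

Derivation:
t=0: [74, 18, 124, 80]
t=1: [64, 60, 70, 58]
t=2: [98, 102, 92, 104]
t=3: [12, 16, 14, 18]
t=4: [42, 46, 44, 48]
t=5: [132, 136, 134, 138]
t=6: [114, 118, 116, 120]
t=7: [60, 64, 62, 66]
t=8: [102, 98, 100, 96]
t=9: [12, 8, 10, 6]
t=10: [30, 26, 28, 24]
t=11: [84, 80, 82, 78]
t=12: [42, 46, 44, 48]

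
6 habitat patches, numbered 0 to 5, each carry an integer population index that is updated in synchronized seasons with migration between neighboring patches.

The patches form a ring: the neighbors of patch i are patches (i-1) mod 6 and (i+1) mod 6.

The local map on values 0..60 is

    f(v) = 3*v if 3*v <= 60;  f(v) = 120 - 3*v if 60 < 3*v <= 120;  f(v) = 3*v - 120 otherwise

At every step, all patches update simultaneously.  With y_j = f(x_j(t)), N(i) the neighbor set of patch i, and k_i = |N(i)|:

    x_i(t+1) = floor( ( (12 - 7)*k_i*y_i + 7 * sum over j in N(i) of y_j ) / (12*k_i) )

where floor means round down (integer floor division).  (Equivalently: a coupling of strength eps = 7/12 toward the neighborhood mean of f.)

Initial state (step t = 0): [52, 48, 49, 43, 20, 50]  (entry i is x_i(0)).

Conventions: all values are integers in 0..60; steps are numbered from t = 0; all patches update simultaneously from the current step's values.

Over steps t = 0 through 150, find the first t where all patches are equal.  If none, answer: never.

Simulating step by step:
t=0: [52, 48, 49, 43, 20, 50]  (not all equal)
t=1: [30, 28, 20, 29, 36, 40]  (not all equal)
t=2: [23, 41, 45, 34, 14, 12]  (not all equal)
t=3: [32, 20, 12, 24, 33, 42]  (not all equal)
t=4: [29, 42, 46, 36, 24, 15]  (not all equal)
t=5: [28, 17, 12, 24, 36, 42]  (not all equal)
t=6: [31, 42, 43, 34, 20, 16]  (not all equal)
t=7: [27, 13, 10, 27, 44, 45]  (not all equal)
t=8: [32, 36, 35, 28, 20, 21]  (not all equal)
t=9: [30, 16, 20, 36, 52, 48]  (not all equal)
t=10: [33, 46, 42, 33, 25, 29]  (not all equal)
t=11: [23, 15, 13, 23, 34, 33]  (not all equal)
t=12: [40, 45, 44, 37, 28, 28]  (not all equal)
t=13: [14, 9, 12, 17, 28, 25]  (not all equal)
t=14: [38, 34, 37, 42, 43, 41]  (not all equal)
t=15: [8, 11, 10, 7, 6, 5]  (not all equal)
t=16: [24, 29, 28, 22, 18, 18]  (not all equal)
t=17: [45, 38, 40, 48, 54, 52]  (not all equal)
t=18: [18, 6, 8, 22, 35, 31]  (not all equal)
t=19: [35, 30, 31, 33, 29, 31]  (not all equal)
t=20: [22, 24, 26, 26, 27, 25]  (not all equal)
t=21: [49, 48, 43, 41, 41, 45]  (not all equal)
t=22: [22, 20, 11, 4, 6, 15]  (not all equal)
t=23: [53, 50, 34, 19, 24, 39]  (not all equal)
t=24: [25, 29, 32, 43, 37, 26]  (not all equal)
t=25: [40, 33, 22, 13, 18, 33]  (not all equal)
t=26: [12, 24, 40, 47, 40, 24]  (not all equal)
t=27: [43, 30, 20, 8, 20, 30]  (not all equal)
t=28: [21, 32, 40, 45, 40, 32]  (not all equal)
t=29: [37, 26, 11, 6, 11, 26]  (not all equal)
t=30: [28, 29, 31, 26, 31, 29]  (not all equal)
t=31: [34, 32, 33, 33, 33, 32]  (not all equal)
t=32: [21, 21, 21, 21, 21, 21]  (all equal)

Answer: 32
Key observation: Synchronization is absorbing here: once all patches are equal they stay equal, and step 32 is the first all-equal step.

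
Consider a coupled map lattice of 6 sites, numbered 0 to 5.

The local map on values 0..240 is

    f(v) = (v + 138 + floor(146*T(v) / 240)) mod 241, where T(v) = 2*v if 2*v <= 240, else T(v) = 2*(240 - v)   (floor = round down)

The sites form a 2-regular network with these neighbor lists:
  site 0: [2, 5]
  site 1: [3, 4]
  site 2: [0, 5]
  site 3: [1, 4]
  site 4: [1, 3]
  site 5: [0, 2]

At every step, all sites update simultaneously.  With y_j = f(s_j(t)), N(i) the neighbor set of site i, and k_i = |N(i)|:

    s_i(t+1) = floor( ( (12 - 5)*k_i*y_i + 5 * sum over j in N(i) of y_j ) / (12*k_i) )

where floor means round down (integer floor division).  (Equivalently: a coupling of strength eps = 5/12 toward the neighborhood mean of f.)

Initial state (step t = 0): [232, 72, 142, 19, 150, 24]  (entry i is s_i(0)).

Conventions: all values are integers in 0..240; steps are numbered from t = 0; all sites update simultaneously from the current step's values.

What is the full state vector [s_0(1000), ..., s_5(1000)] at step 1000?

Simulating step by step:
t=0: [232, 72, 142, 19, 150, 24]
t=1: [153, 102, 160, 149, 140, 173]
t=2: [153, 137, 153, 149, 150, 152]
t=3: [155, 157, 155, 156, 156, 155]
t=4: [155, 154, 155, 154, 154, 155]
t=5: [155, 155, 155, 155, 155, 155]
t=6: [155, 155, 155, 155, 155, 155]

Answer: [155, 155, 155, 155, 155, 155]
Key observation: The state at step 5, [155, 155, 155, 155, 155, 155], reappears at step 6: the system is in a cycle of period 1 from step 5 on.  Therefore the state at step 1000 equals the state at step 5 + ((1000 - 5) mod 1) = 5, which is [155, 155, 155, 155, 155, 155].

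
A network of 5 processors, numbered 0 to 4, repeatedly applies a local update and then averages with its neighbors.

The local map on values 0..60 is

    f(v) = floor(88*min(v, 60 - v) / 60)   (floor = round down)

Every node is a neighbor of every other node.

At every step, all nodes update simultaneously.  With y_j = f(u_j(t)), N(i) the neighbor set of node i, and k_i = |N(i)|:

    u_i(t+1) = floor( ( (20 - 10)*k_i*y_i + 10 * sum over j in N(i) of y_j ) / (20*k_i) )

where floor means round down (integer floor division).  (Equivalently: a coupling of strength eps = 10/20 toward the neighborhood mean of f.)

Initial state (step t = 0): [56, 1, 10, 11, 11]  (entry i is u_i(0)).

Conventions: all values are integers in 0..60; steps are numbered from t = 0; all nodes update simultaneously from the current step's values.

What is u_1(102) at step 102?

Simulating step by step:
t=0: [56, 1, 10, 11, 11]
t=1: [8, 6, 11, 12, 12]
t=2: [12, 11, 14, 15, 15]
t=3: [18, 18, 19, 20, 20]
t=4: [26, 26, 27, 28, 28]
t=5: [38, 38, 39, 40, 40]
t=6: [31, 31, 30, 29, 29]
t=7: [42, 42, 43, 42, 42]
t=8: [25, 25, 25, 25, 25]
t=9: [36, 36, 36, 36, 36]
t=10: [35, 35, 35, 35, 35]
t=11: [36, 36, 36, 36, 36]

Answer: u_1(102) = 35
Key observation: The state at step 9, [36, 36, 36, 36, 36], reappears at step 11: the system is in a cycle of period 2 from step 9 on.  Therefore the state at step 102 equals the state at step 9 + ((102 - 9) mod 2) = 10, which is [35, 35, 35, 35, 35].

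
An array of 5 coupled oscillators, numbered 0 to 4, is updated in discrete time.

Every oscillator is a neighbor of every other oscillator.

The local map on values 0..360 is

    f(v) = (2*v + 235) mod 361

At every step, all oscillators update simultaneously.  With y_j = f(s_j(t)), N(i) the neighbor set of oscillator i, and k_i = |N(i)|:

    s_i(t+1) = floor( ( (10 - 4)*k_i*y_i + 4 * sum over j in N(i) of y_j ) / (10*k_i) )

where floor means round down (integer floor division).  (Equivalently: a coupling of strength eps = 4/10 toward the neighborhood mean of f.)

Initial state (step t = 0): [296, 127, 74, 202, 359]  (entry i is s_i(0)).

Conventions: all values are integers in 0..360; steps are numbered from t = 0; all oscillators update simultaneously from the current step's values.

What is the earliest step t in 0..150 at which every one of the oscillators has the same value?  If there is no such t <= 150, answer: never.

Answer: never
Key observation: The state at step 11 reappears at step 12 — the system is in a cycle of period 1 from step 11 on.  No step 0..12 is synchronized, and the cycle repeats forever, so no step up to 150 (or ever) has all oscillators equal.

Derivation:
t=0: [296, 127, 74, 202, 359]  (not all equal)
t=1: [128, 140, 87, 215, 191]  (not all equal)
t=2: [154, 166, 113, 241, 217]  (not all equal)
t=3: [206, 218, 165, 293, 269]  (not all equal)
t=4: [238, 250, 197, 144, 120]  (not all equal)
t=5: [265, 97, 224, 171, 147]  (not all equal)
t=6: [103, 115, 242, 189, 165]  (not all equal)
t=7: [139, 151, 278, 225, 201]  (not all equal)
t=8: [175, 187, 134, 261, 237]  (not all equal)
t=9: [211, 223, 170, 117, 273]  (not all equal)
t=10: [247, 259, 206, 153, 129]  (not all equal)
t=11: [67, 79, 206, 153, 129]  (not all equal)
t=12: [67, 79, 206, 153, 129]  (not all equal)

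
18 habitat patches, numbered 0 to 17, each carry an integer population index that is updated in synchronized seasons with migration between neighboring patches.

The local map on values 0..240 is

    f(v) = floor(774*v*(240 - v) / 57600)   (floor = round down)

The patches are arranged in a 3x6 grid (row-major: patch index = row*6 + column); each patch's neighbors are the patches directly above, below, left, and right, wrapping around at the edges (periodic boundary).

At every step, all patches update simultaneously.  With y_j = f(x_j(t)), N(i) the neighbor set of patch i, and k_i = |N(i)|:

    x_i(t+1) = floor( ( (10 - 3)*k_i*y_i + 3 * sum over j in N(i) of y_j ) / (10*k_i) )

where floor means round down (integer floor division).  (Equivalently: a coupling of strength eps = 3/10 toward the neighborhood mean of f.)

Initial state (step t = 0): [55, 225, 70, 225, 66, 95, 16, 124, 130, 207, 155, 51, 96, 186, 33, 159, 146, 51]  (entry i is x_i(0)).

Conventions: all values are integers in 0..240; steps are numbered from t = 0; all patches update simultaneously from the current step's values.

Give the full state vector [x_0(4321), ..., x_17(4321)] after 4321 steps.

Simulating step by step:
t=0: [55, 225, 70, 225, 66, 95, 16, 124, 130, 207, 155, 51, 96, 186, 33, 159, 146, 51]
t=1: [129, 78, 139, 74, 152, 170, 81, 166, 174, 107, 165, 130, 163, 132, 113, 151, 176, 141]
t=2: [184, 173, 182, 170, 173, 167, 174, 167, 163, 183, 169, 185, 173, 185, 187, 178, 159, 181]
t=3: [143, 151, 144, 155, 157, 157, 152, 160, 160, 145, 158, 141, 151, 140, 137, 148, 166, 147]
t=4: [183, 180, 183, 178, 174, 177, 179, 174, 175, 182, 175, 184, 181, 185, 186, 181, 169, 181]
t=5: [141, 144, 141, 146, 153, 147, 145, 151, 149, 143, 150, 140, 142, 138, 136, 143, 157, 144]
t=6: [186, 185, 186, 184, 178, 183, 185, 181, 183, 185, 181, 186, 186, 187, 188, 185, 177, 184]
t=7: [134, 136, 134, 138, 146, 139, 136, 140, 138, 136, 142, 135, 134, 133, 132, 136, 146, 138]
t=8: [189, 189, 189, 188, 184, 188, 189, 188, 189, 189, 186, 189, 190, 190, 190, 189, 184, 188]
t=9: [129, 129, 129, 131, 136, 131, 129, 130, 129, 129, 133, 129, 127, 127, 127, 129, 136, 131]
t=10: [191, 192, 191, 191, 190, 191, 192, 192, 192, 191, 191, 191, 191, 192, 192, 191, 190, 191]
t=11: [124, 123, 124, 125, 126, 125, 123, 123, 123, 124, 125, 124, 124, 123, 123, 125, 126, 125]
t=12: [193, 193, 193, 193, 193, 193, 193, 193, 193, 193, 193, 193, 193, 193, 193, 193, 193, 193]
t=13: [121, 121, 121, 121, 121, 121, 121, 121, 121, 121, 121, 121, 121, 121, 121, 121, 121, 121]
t=14: [193, 193, 193, 193, 193, 193, 193, 193, 193, 193, 193, 193, 193, 193, 193, 193, 193, 193]

Answer: [121, 121, 121, 121, 121, 121, 121, 121, 121, 121, 121, 121, 121, 121, 121, 121, 121, 121]
Key observation: The state at step 12, [193, 193, 193, 193, 193, 193, 193, 193, 193, 193, 193, 193, 193, 193, 193, 193, 193, 193], reappears at step 14: the system is in a cycle of period 2 from step 12 on.  Therefore the state at step 4321 equals the state at step 12 + ((4321 - 12) mod 2) = 13, which is [121, 121, 121, 121, 121, 121, 121, 121, 121, 121, 121, 121, 121, 121, 121, 121, 121, 121].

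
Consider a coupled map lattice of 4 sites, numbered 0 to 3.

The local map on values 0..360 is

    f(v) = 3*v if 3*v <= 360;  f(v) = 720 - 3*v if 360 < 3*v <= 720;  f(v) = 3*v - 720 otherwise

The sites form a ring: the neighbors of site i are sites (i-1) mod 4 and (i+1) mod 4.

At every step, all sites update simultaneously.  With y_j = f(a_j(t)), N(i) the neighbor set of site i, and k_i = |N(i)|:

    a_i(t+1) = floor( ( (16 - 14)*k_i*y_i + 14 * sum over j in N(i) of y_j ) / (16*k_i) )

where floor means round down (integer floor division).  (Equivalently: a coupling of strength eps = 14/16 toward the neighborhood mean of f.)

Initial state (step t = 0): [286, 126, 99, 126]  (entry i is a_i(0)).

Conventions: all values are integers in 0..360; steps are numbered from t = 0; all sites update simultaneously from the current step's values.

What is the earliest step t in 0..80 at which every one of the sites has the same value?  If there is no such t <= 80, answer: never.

Simulating step by step:
t=0: [286, 126, 99, 126]  (not all equal)
t=1: [316, 233, 336, 233]  (not all equal)
t=2: [46, 228, 54, 228]  (not all equal)
t=3: [48, 135, 51, 135]  (not all equal)
t=4: [293, 169, 294, 169]  (not all equal)
t=5: [206, 167, 206, 167]  (not all equal)
t=6: [204, 116, 204, 116]  (not all equal)
t=7: [318, 138, 318, 138]  (not all equal)
t=8: [297, 243, 297, 243]  (not all equal)
t=9: [29, 150, 29, 150]  (not all equal)
t=10: [247, 109, 247, 109]  (not all equal)
t=11: [288, 59, 288, 59]  (not all equal)
t=12: [172, 148, 172, 148]  (not all equal)
t=13: [267, 213, 267, 213]  (not all equal)
t=14: [81, 81, 81, 81]  (all equal)

Answer: 14
Key observation: Synchronization is absorbing here: once all sites are equal they stay equal, and step 14 is the first all-equal step.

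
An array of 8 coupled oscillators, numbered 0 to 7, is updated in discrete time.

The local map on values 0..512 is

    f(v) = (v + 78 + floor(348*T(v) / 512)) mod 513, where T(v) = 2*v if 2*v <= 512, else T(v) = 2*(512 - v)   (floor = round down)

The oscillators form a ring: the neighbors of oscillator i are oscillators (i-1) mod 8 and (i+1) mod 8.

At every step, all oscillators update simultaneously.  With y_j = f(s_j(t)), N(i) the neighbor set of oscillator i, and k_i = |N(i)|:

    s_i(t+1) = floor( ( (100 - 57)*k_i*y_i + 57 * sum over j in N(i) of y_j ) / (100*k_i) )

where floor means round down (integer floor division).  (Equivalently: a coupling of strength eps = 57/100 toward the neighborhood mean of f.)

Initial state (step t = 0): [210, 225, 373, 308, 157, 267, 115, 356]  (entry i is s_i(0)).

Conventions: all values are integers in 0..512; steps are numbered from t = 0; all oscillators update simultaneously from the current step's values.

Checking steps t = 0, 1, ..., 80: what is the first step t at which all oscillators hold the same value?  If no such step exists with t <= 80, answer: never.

Answer: never
Key observation: The state at step 24 reappears at step 30 — the system is in a cycle of period 6 from step 24 on.  No step 0..30 is synchronized, and the cycle repeats forever, so no step up to 80 (or ever) has all oscillators equal.

Derivation:
t=0: [210, 225, 373, 308, 157, 267, 115, 356]  (not all equal)
t=1: [90, 93, 124, 228, 282, 298, 235, 173]  (not all equal)
t=2: [347, 315, 272, 194, 141, 145, 233, 325]  (not all equal)
t=3: [141, 148, 118, 172, 302, 329, 209, 133]  (not all equal)
t=4: [409, 401, 412, 352, 243, 120, 176, 301]  (not all equal)
t=5: [125, 114, 119, 128, 200, 335, 358, 238]  (not all equal)
t=6: [294, 356, 360, 275, 163, 108, 132, 197]  (not all equal)
t=7: [112, 138, 140, 238, 339, 385, 270, 167]  (not all equal)
t=8: [396, 387, 326, 210, 130, 138, 239, 346]  (not all equal)
t=9: [123, 126, 113, 175, 297, 319, 208, 128]  (not all equal)
t=10: [373, 364, 394, 352, 247, 122, 173, 283]  (not all equal)
t=11: [136, 125, 126, 133, 205, 337, 358, 242]  (not all equal)
t=12: [315, 380, 378, 288, 171, 111, 134, 209]  (not all equal)
t=13: [115, 130, 133, 240, 348, 395, 282, 179]  (not all equal)
t=14: [402, 376, 314, 206, 129, 134, 244, 359]  (not all equal)
t=15: [122, 128, 113, 172, 291, 318, 209, 129]  (not all equal)
t=16: [374, 365, 393, 350, 246, 123, 175, 284]  (not all equal)
t=17: [135, 125, 126, 133, 205, 339, 360, 243]  (not all equal)
t=18: [315, 379, 378, 288, 171, 110, 135, 209]  (not all equal)
t=19: [115, 130, 133, 240, 347, 394, 282, 179]  (not all equal)
t=20: [402, 376, 314, 206, 129, 135, 244, 359]  (not all equal)
t=21: [122, 128, 113, 172, 291, 319, 210, 129]  (not all equal)
t=22: [374, 365, 393, 350, 246, 124, 176, 285]  (not all equal)
t=23: [135, 125, 126, 133, 206, 340, 362, 244]  (not all equal)
t=24: [316, 379, 378, 289, 172, 110, 135, 210]  (not all equal)
t=25: [115, 130, 133, 240, 348, 395, 283, 180]  (not all equal)
t=26: [402, 376, 314, 206, 129, 134, 245, 360]  (not all equal)
t=27: [122, 128, 113, 172, 291, 319, 211, 130]  (not all equal)
t=28: [374, 365, 393, 350, 246, 124, 177, 286]  (not all equal)
t=29: [135, 125, 126, 133, 206, 341, 363, 244]  (not all equal)
t=30: [316, 379, 378, 289, 172, 110, 135, 210]  (not all equal)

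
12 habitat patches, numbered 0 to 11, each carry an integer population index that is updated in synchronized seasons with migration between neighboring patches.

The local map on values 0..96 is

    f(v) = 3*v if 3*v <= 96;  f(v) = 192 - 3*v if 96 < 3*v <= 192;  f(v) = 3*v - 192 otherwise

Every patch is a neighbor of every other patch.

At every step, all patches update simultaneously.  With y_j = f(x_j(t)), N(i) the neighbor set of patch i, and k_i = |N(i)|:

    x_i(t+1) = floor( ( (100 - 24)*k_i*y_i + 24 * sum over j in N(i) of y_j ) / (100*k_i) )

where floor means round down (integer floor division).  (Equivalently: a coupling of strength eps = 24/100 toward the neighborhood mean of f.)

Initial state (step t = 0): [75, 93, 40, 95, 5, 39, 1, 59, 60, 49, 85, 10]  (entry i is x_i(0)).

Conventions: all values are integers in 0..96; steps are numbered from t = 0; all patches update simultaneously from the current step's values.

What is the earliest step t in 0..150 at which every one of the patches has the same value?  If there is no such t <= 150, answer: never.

Answer: 30
Key observation: Synchronization is absorbing here: once all patches are equal they stay equal, and step 30 is the first all-equal step.

Derivation:
t=0: [75, 93, 40, 95, 5, 39, 1, 59, 60, 49, 85, 10]  (not all equal)
t=1: [36, 76, 64, 80, 22, 67, 14, 22, 20, 45, 58, 33]  (not all equal)
t=2: [74, 39, 12, 48, 61, 19, 43, 61, 56, 54, 25, 81]  (not all equal)
t=3: [33, 66, 37, 46, 17, 53, 57, 17, 28, 33, 66, 48]  (not all equal)
t=4: [82, 17, 73, 53, 51, 37, 29, 51, 75, 82, 17, 48]  (not all equal)
t=5: [52, 50, 32, 37, 41, 72, 77, 41, 37, 52, 50, 48]  (not all equal)
t=6: [41, 45, 85, 74, 65, 32, 43, 65, 74, 41, 45, 49]  (not all equal)
t=7: [63, 54, 59, 34, 14, 83, 59, 14, 34, 63, 54, 45]  (not all equal)
t=8: [12, 32, 21, 76, 41, 52, 21, 41, 76, 12, 32, 52]  (not all equal)
t=9: [41, 85, 61, 41, 65, 41, 61, 65, 41, 41, 85, 41]  (not all equal)
t=10: [63, 58, 18, 63, 14, 63, 18, 14, 63, 63, 58, 63]  (not all equal)
t=11: [7, 18, 45, 7, 36, 7, 45, 36, 7, 7, 18, 7]  (not all equal)
t=12: [26, 51, 53, 26, 73, 26, 53, 73, 26, 26, 51, 26]  (not all equal)
t=13: [72, 43, 38, 72, 34, 72, 38, 34, 72, 72, 43, 72]  (not all equal)
t=14: [30, 59, 70, 30, 79, 30, 70, 79, 30, 30, 59, 30]  (not all equal)
t=15: [81, 26, 28, 81, 48, 81, 28, 48, 81, 81, 26, 81]  (not all equal)
t=16: [53, 73, 77, 53, 51, 53, 77, 51, 53, 53, 73, 53]  (not all equal)
t=17: [33, 28, 37, 33, 37, 33, 37, 37, 33, 33, 28, 33]  (not all equal)
t=18: [91, 84, 82, 91, 82, 91, 82, 82, 91, 91, 84, 91]  (not all equal)
t=19: [77, 62, 57, 77, 57, 77, 57, 57, 77, 77, 62, 77]  (not all equal)
t=20: [35, 11, 22, 35, 22, 35, 22, 22, 35, 35, 11, 35]  (not all equal)
t=21: [82, 42, 67, 82, 67, 82, 67, 67, 82, 82, 42, 82]  (not all equal)
t=22: [50, 59, 17, 50, 17, 50, 17, 17, 50, 50, 59, 50]  (not all equal)
t=23: [41, 21, 48, 41, 48, 41, 48, 48, 41, 41, 21, 41]  (not all equal)
t=24: [66, 62, 51, 66, 51, 66, 51, 51, 66, 66, 62, 66]  (not all equal)
t=25: [8, 8, 33, 8, 33, 8, 33, 33, 8, 8, 8, 8]  (not all equal)
t=26: [30, 30, 80, 30, 80, 30, 80, 80, 30, 30, 30, 30]  (not all equal)
t=27: [86, 86, 55, 86, 55, 86, 55, 55, 86, 86, 86, 86]  (not all equal)
t=28: [62, 62, 33, 62, 33, 62, 33, 33, 62, 62, 62, 62]  (not all equal)
t=29: [13, 13, 77, 13, 77, 13, 77, 77, 13, 13, 13, 13]  (not all equal)
t=30: [39, 39, 39, 39, 39, 39, 39, 39, 39, 39, 39, 39]  (all equal)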